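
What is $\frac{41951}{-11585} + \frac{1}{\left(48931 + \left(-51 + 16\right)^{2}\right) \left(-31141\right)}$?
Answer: $- \frac{9360514621683}{2584957733380} \approx -3.6211$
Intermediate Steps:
$\frac{41951}{-11585} + \frac{1}{\left(48931 + \left(-51 + 16\right)^{2}\right) \left(-31141\right)} = 41951 \left(- \frac{1}{11585}\right) + \frac{1}{48931 + \left(-35\right)^{2}} \left(- \frac{1}{31141}\right) = - \frac{5993}{1655} + \frac{1}{48931 + 1225} \left(- \frac{1}{31141}\right) = - \frac{5993}{1655} + \frac{1}{50156} \left(- \frac{1}{31141}\right) = - \frac{5993}{1655} - \frac{1}{1561907996} = - \frac{9360514621683}{2584957733380}$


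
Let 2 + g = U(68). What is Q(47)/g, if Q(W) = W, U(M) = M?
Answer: 47/66 ≈ 0.71212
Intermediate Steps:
g = 66 (g = -2 + 68 = 66)
Q(47)/g = 47/66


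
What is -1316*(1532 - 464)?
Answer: -1405488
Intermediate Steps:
-1316*(1532 - 464) = -1316*1068 = -1405488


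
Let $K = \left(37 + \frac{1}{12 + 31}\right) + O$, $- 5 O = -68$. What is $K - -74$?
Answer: $\frac{26794}{215} \approx 124.62$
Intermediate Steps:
$O = \frac{68}{5}$ ($O = \left(- \frac{1}{5}\right) \left(-68\right) = \frac{68}{5} \approx 13.6$)
$K = \frac{10884}{215}$ ($K = \left(37 + \frac{1}{12 + 31}\right) + \frac{68}{5} = \left(37 + \frac{1}{43}\right) + \frac{68}{5} = \frac{1592}{43} + \frac{68}{5} = \frac{10884}{215} \approx 50.623$)
$K - -74 = \frac{10884}{215} - -74 = \frac{10884}{215} + 74 = \frac{26794}{215}$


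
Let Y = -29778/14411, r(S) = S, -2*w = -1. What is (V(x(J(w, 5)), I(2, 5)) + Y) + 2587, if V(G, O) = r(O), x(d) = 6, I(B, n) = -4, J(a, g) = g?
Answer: 37193835/14411 ≈ 2580.9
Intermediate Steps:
w = ½ (w = -½*(-1) = ½ ≈ 0.50000)
Y = -29778/14411 (Y = -29778*1/14411 = -29778/14411 ≈ -2.0663)
V(G, O) = O
(V(x(J(w, 5)), I(2, 5)) + Y) + 2587 = (-4 - 29778/14411) + 2587 = -87422/14411 + 2587 = 37193835/14411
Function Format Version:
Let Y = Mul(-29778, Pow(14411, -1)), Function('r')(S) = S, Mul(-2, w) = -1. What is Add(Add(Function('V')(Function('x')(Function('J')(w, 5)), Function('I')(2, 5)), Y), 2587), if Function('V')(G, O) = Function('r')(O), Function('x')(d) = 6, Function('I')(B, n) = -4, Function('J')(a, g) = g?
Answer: Rational(37193835, 14411) ≈ 2580.9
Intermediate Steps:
w = Rational(1, 2) (w = Mul(Rational(-1, 2), -1) = Rational(1, 2) ≈ 0.50000)
Y = Rational(-29778, 14411) (Y = Mul(-29778, Rational(1, 14411)) = Rational(-29778, 14411) ≈ -2.0663)
Function('V')(G, O) = O
Add(Add(Function('V')(Function('x')(Function('J')(w, 5)), Function('I')(2, 5)), Y), 2587) = Add(Add(-4, Rational(-29778, 14411)), 2587) = Add(Rational(-87422, 14411), 2587) = Rational(37193835, 14411)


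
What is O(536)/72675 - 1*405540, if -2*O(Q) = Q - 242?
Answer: -9824206549/24225 ≈ -4.0554e+5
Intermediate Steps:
O(Q) = 121 - Q/2 (O(Q) = -(Q - 242)/2 = -(-242 + Q)/2 = 121 - Q/2)
O(536)/72675 - 1*405540 = (121 - 1/2*536)/72675 - 1*405540 = (121 - 268)*(1/72675) - 405540 = -147*1/72675 - 405540 = -49/24225 - 405540 = -9824206549/24225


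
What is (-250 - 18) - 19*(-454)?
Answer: 8358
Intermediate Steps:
(-250 - 18) - 19*(-454) = -268 + 8626 = 8358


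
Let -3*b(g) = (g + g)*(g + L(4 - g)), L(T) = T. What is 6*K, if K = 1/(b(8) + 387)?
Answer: 18/1097 ≈ 0.016408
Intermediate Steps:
b(g) = -8*g/3 (b(g) = -(g + g)*(g + (4 - g))/3 = -2*g*4/3 = -8*g/3)
K = 3/1097 (K = 1/(-8/3*8 + 387) = 1/(-64/3 + 387) = 1/(1097/3) = 3/1097 ≈ 0.0027347)
6*K = 6*(3/1097) = 18/1097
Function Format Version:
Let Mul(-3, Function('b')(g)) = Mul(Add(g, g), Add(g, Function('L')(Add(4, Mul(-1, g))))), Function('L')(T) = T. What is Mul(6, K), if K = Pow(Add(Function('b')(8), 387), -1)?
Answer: Rational(18, 1097) ≈ 0.016408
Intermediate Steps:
Function('b')(g) = Mul(Rational(-8, 3), g) (Function('b')(g) = Mul(Rational(-1, 3), Mul(Add(g, g), Add(g, Add(4, Mul(-1, g))))) = Mul(Rational(-1, 3), Mul(Mul(2, g), 4)) = Mul(Rational(-1, 3), Mul(8, g)) = Mul(Rational(-8, 3), g))
K = Rational(3, 1097) (K = Pow(Add(Mul(Rational(-8, 3), 8), 387), -1) = Pow(Add(Rational(-64, 3), 387), -1) = Pow(Rational(1097, 3), -1) = Rational(3, 1097) ≈ 0.0027347)
Mul(6, K) = Mul(6, Rational(3, 1097)) = Rational(18, 1097)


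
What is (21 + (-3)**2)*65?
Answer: 1950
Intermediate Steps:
(21 + (-3)**2)*65 = (21 + 9)*65 = 30*65 = 1950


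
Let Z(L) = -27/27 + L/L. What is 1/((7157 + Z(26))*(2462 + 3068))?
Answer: 1/39578210 ≈ 2.5266e-8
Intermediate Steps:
Z(L) = 0 (Z(L) = -27*1/27 + 1 = -1 + 1 = 0)
1/((7157 + Z(26))*(2462 + 3068)) = 1/((7157 + 0)*(2462 + 3068)) = 1/(7157*5530) = (1/7157)*(1/5530) = 1/39578210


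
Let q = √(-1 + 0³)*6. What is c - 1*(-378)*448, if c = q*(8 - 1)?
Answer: 169344 + 42*I ≈ 1.6934e+5 + 42.0*I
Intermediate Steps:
q = 6*I (q = √(-1 + 0)*6 = √(-1)*6 = I*6 = 6*I ≈ 6.0*I)
c = 42*I (c = (6*I)*(8 - 1) = (6*I)*7 = 42*I ≈ 42.0*I)
c - 1*(-378)*448 = 42*I - 1*(-378)*448 = 42*I + 378*448 = 42*I + 169344 = 169344 + 42*I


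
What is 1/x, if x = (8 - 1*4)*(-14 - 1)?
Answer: -1/60 ≈ -0.016667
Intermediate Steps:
x = -60 (x = (8 - 4)*(-15) = 4*(-15) = -60)
1/x = 1/(-60) = -1/60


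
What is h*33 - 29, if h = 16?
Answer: 499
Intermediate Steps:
h*33 - 29 = 16*33 - 29 = 528 - 29 = 499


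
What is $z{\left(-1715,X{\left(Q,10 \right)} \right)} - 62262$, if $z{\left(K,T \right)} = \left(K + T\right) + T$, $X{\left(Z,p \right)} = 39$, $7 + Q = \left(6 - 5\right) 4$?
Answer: $-63899$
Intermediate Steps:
$Q = -3$ ($Q = -7 + \left(6 - 5\right) 4 = -7 + 1 \cdot 4 = -7 + 4 = -3$)
$z{\left(K,T \right)} = K + 2 T$
$z{\left(-1715,X{\left(Q,10 \right)} \right)} - 62262 = \left(-1715 + 2 \cdot 39\right) - 62262 = \left(-1715 + 78\right) - 62262 = -1637 - 62262 = -63899$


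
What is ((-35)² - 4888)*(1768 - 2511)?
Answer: 2721609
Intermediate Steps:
((-35)² - 4888)*(1768 - 2511) = (1225 - 4888)*(-743) = -3663*(-743) = 2721609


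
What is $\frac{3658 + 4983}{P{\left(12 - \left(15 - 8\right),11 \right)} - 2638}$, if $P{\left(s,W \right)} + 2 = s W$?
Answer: $- \frac{8641}{2585} \approx -3.3427$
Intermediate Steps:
$P{\left(s,W \right)} = -2 + W s$ ($P{\left(s,W \right)} = -2 + s W = -2 + W s$)
$\frac{3658 + 4983}{P{\left(12 - \left(15 - 8\right),11 \right)} - 2638} = \frac{3658 + 4983}{\left(-2 + 11 \left(12 - \left(15 - 8\right)\right)\right) - 2638} = \frac{8641}{\left(-2 + 11 \left(12 - 7\right)\right) - 2638} = \frac{8641}{\left(-2 + 11 \cdot 5\right) - 2638} = \frac{8641}{\left(-2 + 55\right) - 2638} = \frac{8641}{53 - 2638} = \frac{8641}{-2585} = 8641 \left(- \frac{1}{2585}\right) = - \frac{8641}{2585}$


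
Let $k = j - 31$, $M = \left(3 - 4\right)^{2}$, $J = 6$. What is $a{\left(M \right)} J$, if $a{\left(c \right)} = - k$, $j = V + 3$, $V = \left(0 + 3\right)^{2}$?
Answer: $114$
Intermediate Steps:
$M = 1$ ($M = \left(-1\right)^{2} = 1$)
$V = 9$ ($V = 3^{2} = 9$)
$j = 12$ ($j = 9 + 3 = 12$)
$k = -19$ ($k = 12 - 31 = -19$)
$a{\left(c \right)} = 19$ ($a{\left(c \right)} = \left(-1\right) \left(-19\right) = 19$)
$a{\left(M \right)} J = 19 \cdot 6 = 114$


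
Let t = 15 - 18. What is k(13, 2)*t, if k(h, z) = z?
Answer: -6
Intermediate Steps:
t = -3
k(13, 2)*t = 2*(-3) = -6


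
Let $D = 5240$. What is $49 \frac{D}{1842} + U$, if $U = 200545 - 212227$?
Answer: $- \frac{10630742}{921} \approx -11543.0$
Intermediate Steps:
$U = -11682$
$49 \frac{D}{1842} + U = 49 \cdot \frac{5240}{1842} - 11682 = 49 \cdot 5240 \cdot \frac{1}{1842} - 11682 = 49 \cdot \frac{2620}{921} - 11682 = \frac{128380}{921} - 11682 = - \frac{10630742}{921}$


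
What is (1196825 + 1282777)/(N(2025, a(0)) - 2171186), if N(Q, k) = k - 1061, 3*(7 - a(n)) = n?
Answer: -413267/362040 ≈ -1.1415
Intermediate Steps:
a(n) = 7 - n/3
N(Q, k) = -1061 + k
(1196825 + 1282777)/(N(2025, a(0)) - 2171186) = (1196825 + 1282777)/((-1061 + (7 - ⅓*0)) - 2171186) = 2479602/((-1061 + (7 + 0)) - 2171186) = 2479602/((-1061 + 7) - 2171186) = 2479602/(-1054 - 2171186) = 2479602/(-2172240) = 2479602*(-1/2172240) = -413267/362040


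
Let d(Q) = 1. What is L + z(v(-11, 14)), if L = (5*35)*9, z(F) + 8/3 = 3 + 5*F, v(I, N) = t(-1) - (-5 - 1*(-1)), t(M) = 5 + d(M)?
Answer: 4876/3 ≈ 1625.3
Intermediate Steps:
t(M) = 6 (t(M) = 5 + 1 = 6)
v(I, N) = 10 (v(I, N) = 6 - (-5 - 1*(-1)) = 6 - (-5 + 1) = 6 - 1*(-4) = 6 + 4 = 10)
z(F) = 1/3 + 5*F (z(F) = -8/3 + (3 + 5*F) = 1/3 + 5*F)
L = 1575 (L = 175*9 = 1575)
L + z(v(-11, 14)) = 1575 + (1/3 + 5*10) = 1575 + (1/3 + 50) = 1575 + 151/3 = 4876/3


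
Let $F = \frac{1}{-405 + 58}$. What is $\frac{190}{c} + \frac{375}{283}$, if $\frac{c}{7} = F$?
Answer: $- \frac{18655565}{1981} \approx -9417.3$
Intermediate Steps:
$F = - \frac{1}{347}$ ($F = \frac{1}{-347} = - \frac{1}{347} \approx -0.0028818$)
$c = - \frac{7}{347}$ ($c = 7 \left(- \frac{1}{347}\right) = - \frac{7}{347} \approx -0.020173$)
$\frac{190}{c} + \frac{375}{283} = \frac{190}{- \frac{7}{347}} + \frac{375}{283} = 190 \left(- \frac{347}{7}\right) + 375 \cdot \frac{1}{283} = - \frac{65930}{7} + \frac{375}{283} = - \frac{18655565}{1981}$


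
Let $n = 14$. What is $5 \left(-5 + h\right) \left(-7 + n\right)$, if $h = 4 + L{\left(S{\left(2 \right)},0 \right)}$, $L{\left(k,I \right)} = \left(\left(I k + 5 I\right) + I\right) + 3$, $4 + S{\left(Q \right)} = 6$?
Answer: $70$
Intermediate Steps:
$S{\left(Q \right)} = 2$ ($S{\left(Q \right)} = -4 + 6 = 2$)
$L{\left(k,I \right)} = 3 + 6 I + I k$ ($L{\left(k,I \right)} = \left(\left(5 I + I k\right) + I\right) + 3 = \left(6 I + I k\right) + 3 = 3 + 6 I + I k$)
$h = 7$ ($h = 4 + \left(3 + 6 \cdot 0 + 0 \cdot 2\right) = 4 + \left(3 + 0 + 0\right) = 4 + 3 = 7$)
$5 \left(-5 + h\right) \left(-7 + n\right) = 5 \left(-5 + 7\right) \left(-7 + 14\right) = 5 \cdot 2 \cdot 7 = 10 \cdot 7 = 70$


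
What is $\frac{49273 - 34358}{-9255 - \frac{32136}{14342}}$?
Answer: $- \frac{106955465}{66383673} \approx -1.6112$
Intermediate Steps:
$\frac{49273 - 34358}{-9255 - \frac{32136}{14342}} = \frac{14915}{-9255 - \frac{16068}{7171}} = \frac{14915}{- \frac{66383673}{7171}} = 14915 \left(- \frac{7171}{66383673}\right) = - \frac{106955465}{66383673}$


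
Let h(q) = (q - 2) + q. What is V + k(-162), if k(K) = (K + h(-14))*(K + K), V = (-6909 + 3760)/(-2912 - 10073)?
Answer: 807774029/12985 ≈ 62208.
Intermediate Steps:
h(q) = -2 + 2*q (h(q) = (-2 + q) + q = -2 + 2*q)
V = 3149/12985 (V = -3149/(-12985) = -3149*(-1/12985) = 3149/12985 ≈ 0.24251)
k(K) = 2*K*(-30 + K) (k(K) = (K + (-2 + 2*(-14)))*(K + K) = (K + (-2 - 28))*(2*K) = (K - 30)*(2*K) = (-30 + K)*(2*K) = 2*K*(-30 + K))
V + k(-162) = 3149/12985 + 2*(-162)*(-30 - 162) = 3149/12985 + 2*(-162)*(-192) = 3149/12985 + 62208 = 807774029/12985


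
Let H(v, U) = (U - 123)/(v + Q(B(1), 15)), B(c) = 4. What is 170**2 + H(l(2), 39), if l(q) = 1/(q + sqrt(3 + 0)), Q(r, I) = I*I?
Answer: 744541166/25763 - 42*sqrt(3)/25763 ≈ 28900.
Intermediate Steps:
Q(r, I) = I**2
l(q) = 1/(q + sqrt(3))
H(v, U) = (-123 + U)/(225 + v) (H(v, U) = (U - 123)/(v + 15**2) = (-123 + U)/(v + 225) = (-123 + U)/(225 + v))
170**2 + H(l(2), 39) = 170**2 + (-123 + 39)/(225 + 1/(2 + sqrt(3))) = 28900 - 84/(225 + 1/(2 + sqrt(3)))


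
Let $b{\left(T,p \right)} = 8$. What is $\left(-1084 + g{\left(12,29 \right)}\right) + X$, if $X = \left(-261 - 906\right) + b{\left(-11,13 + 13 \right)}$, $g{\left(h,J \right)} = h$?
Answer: $-2231$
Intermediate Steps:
$X = -1159$ ($X = \left(-261 - 906\right) + 8 = -1167 + 8 = -1159$)
$\left(-1084 + g{\left(12,29 \right)}\right) + X = \left(-1084 + 12\right) - 1159 = -1072 - 1159 = -2231$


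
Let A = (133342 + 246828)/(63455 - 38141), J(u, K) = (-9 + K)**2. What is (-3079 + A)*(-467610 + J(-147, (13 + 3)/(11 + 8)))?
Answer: 6545549978945330/4569177 ≈ 1.4325e+9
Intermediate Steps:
A = 190085/12657 (A = 380170/25314 = 380170*(1/25314) = 190085/12657 ≈ 15.018)
(-3079 + A)*(-467610 + J(-147, (13 + 3)/(11 + 8))) = (-3079 + 190085/12657)*(-467610 + (-9 + (13 + 3)/(11 + 8))**2) = -38780818*(-467610 + (-9 + 16/19)**2)/12657 = -38780818*(-467610 + (-155/19)**2)/12657 = -38780818*(-467610 + 24025/361)/12657 = -38780818/12657*(-168783185/361) = 6545549978945330/4569177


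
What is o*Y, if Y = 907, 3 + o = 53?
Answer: 45350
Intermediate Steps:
o = 50 (o = -3 + 53 = 50)
o*Y = 50*907 = 45350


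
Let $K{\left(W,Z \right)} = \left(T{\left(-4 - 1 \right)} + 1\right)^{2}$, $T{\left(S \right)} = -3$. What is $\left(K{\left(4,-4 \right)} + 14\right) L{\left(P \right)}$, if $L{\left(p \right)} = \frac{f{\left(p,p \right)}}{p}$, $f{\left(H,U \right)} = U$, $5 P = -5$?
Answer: $18$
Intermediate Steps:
$P = -1$ ($P = \frac{1}{5} \left(-5\right) = -1$)
$K{\left(W,Z \right)} = 4$ ($K{\left(W,Z \right)} = \left(-3 + 1\right)^{2} = \left(-2\right)^{2} = 4$)
$L{\left(p \right)} = 1$ ($L{\left(p \right)} = \frac{p}{p} = 1$)
$\left(K{\left(4,-4 \right)} + 14\right) L{\left(P \right)} = \left(4 + 14\right) 1 = 18 \cdot 1 = 18$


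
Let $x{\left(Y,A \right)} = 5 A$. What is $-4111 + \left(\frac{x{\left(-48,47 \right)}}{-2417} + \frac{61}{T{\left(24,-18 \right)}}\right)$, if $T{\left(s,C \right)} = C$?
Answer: $- \frac{179004833}{43506} \approx -4114.5$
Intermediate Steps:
$-4111 + \left(\frac{x{\left(-48,47 \right)}}{-2417} + \frac{61}{T{\left(24,-18 \right)}}\right) = -4111 + \left(\frac{5 \cdot 47}{-2417} + \frac{61}{-18}\right) = -4111 + \left(235 \left(- \frac{1}{2417}\right) + 61 \left(- \frac{1}{18}\right)\right) = -4111 - \frac{151667}{43506} = - \frac{179004833}{43506}$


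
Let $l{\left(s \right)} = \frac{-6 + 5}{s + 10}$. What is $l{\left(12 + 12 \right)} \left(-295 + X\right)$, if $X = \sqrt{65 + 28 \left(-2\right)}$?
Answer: $\frac{146}{17} \approx 8.5882$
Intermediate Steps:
$l{\left(s \right)} = - \frac{1}{10 + s}$
$X = 3$ ($X = \sqrt{65 - 56} = \sqrt{9} = 3$)
$l{\left(12 + 12 \right)} \left(-295 + X\right) = - \frac{1}{10 + \left(12 + 12\right)} \left(-295 + 3\right) = - \frac{1}{10 + 24} \left(-292\right) = - \frac{1}{34} \left(-292\right) = \left(-1\right) \frac{1}{34} \left(-292\right) = \left(- \frac{1}{34}\right) \left(-292\right) = \frac{146}{17}$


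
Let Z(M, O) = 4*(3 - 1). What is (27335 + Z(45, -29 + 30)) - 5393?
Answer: 21950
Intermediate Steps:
Z(M, O) = 8 (Z(M, O) = 4*2 = 8)
(27335 + Z(45, -29 + 30)) - 5393 = (27335 + 8) - 5393 = 27343 - 5393 = 21950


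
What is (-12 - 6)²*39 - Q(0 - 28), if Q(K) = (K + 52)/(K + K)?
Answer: 88455/7 ≈ 12636.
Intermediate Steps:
Q(K) = (52 + K)/(2*K) (Q(K) = (52 + K)/((2*K)) = (52 + K)*(1/(2*K)) = (52 + K)/(2*K))
(-12 - 6)²*39 - Q(0 - 28) = (-12 - 6)²*39 - (52 + (0 - 28))/(2*(0 - 28)) = (-18)²*39 - (52 - 28)/(2*(-28)) = 324*39 - (-1)*24/(2*28) = 12636 - 1*(-3/7) = 12636 + 3/7 = 88455/7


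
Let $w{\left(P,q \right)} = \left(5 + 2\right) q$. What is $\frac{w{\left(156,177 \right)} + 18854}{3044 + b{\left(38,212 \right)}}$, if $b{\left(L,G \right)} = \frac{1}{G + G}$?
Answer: $\frac{8519432}{1290657} \approx 6.6008$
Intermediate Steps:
$w{\left(P,q \right)} = 7 q$
$b{\left(L,G \right)} = \frac{1}{2 G}$
$\frac{w{\left(156,177 \right)} + 18854}{3044 + b{\left(38,212 \right)}} = \frac{7 \cdot 177 + 18854}{3044 + \frac{1}{2 \cdot 212}} = \frac{1239 + 18854}{3044 + \frac{1}{2} \cdot \frac{1}{212}} = \frac{20093}{3044 + \frac{1}{424}} = \frac{20093}{\frac{1290657}{424}} = 20093 \cdot \frac{424}{1290657} = \frac{8519432}{1290657}$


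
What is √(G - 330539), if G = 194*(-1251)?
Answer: I*√573233 ≈ 757.12*I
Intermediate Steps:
G = -242694
√(G - 330539) = √(-242694 - 330539) = √(-573233) = I*√573233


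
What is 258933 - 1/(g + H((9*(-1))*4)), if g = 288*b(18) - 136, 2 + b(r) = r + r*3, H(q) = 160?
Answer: 5226303671/20184 ≈ 2.5893e+5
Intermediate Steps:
b(r) = -2 + 4*r (b(r) = -2 + (r + r*3) = -2 + (r + 3*r) = -2 + 4*r)
g = 20024 (g = 288*(-2 + 4*18) - 136 = 288*(-2 + 72) - 136 = 288*70 - 136 = 20160 - 136 = 20024)
258933 - 1/(g + H((9*(-1))*4)) = 258933 - 1/(20024 + 160) = 258933 - 1/20184 = 5226303671/20184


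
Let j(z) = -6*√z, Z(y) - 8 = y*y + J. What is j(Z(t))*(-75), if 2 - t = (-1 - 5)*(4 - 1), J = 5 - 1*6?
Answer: 450*√407 ≈ 9078.4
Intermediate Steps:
J = -1 (J = 5 - 6 = -1)
t = 20 (t = 2 - (-1 - 5)*(4 - 1) = 2 - (-6)*3 = 2 - 1*(-18) = 2 + 18 = 20)
Z(y) = 7 + y² (Z(y) = 8 + (y*y - 1) = 8 + (y² - 1) = 8 + (-1 + y²) = 7 + y²)
j(Z(t))*(-75) = -6*√(7 + 20²)*(-75) = -6*√(7 + 400)*(-75) = -6*√407*(-75) = 450*√407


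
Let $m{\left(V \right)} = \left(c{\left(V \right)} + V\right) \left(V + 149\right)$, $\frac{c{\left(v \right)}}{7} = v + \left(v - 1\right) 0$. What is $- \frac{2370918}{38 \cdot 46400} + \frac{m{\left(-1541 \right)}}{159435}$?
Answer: $\frac{995984009729}{9370526400} \approx 106.29$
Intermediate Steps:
$c{\left(v \right)} = 7 v$ ($c{\left(v \right)} = 7 \left(v + \left(v - 1\right) 0\right) = 7 \left(v + \left(-1 + v\right) 0\right) = 7 \left(v + 0\right) = 7 v$)
$m{\left(V \right)} = 8 V \left(149 + V\right)$ ($m{\left(V \right)} = \left(7 V + V\right) \left(V + 149\right) = 8 V \left(149 + V\right)$)
$- \frac{2370918}{38 \cdot 46400} + \frac{m{\left(-1541 \right)}}{159435} = - \frac{2370918}{38 \cdot 46400} + \frac{8 \left(-1541\right) \left(149 - 1541\right)}{159435} = - \frac{2370918}{1763200} + 8 \left(-1541\right) \left(-1392\right) \frac{1}{159435} = \left(-2370918\right) \frac{1}{1763200} + 17160576 \cdot \frac{1}{159435} = - \frac{1185459}{881600} + \frac{5720192}{53145} = \frac{995984009729}{9370526400}$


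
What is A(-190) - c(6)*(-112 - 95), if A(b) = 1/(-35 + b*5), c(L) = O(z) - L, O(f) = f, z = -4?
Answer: -2038951/985 ≈ -2070.0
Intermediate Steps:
c(L) = -4 - L
A(b) = 1/(-35 + 5*b)
A(-190) - c(6)*(-112 - 95) = 1/(5*(-7 - 190)) - (-4 - 1*6)*(-112 - 95) = (⅕)/(-197) - (-4 - 6)*(-207) = (⅕)*(-1/197) - (-10)*(-207) = -1/985 - 1*2070 = -1/985 - 2070 = -2038951/985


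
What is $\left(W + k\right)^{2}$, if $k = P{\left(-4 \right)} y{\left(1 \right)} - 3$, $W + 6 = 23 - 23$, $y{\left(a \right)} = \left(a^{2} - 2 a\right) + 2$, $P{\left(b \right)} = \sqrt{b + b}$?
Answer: $73 - 36 i \sqrt{2} \approx 73.0 - 50.912 i$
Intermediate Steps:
$P{\left(b \right)} = \sqrt{2} \sqrt{b}$ ($P{\left(b \right)} = \sqrt{2 b} = \sqrt{2} \sqrt{b}$)
$y{\left(a \right)} = 2 + a^{2} - 2 a$
$W = -6$ ($W = -6 + \left(23 - 23\right) = -6 + 0 = -6$)
$k = -3 + 2 i \sqrt{2}$ ($k = \sqrt{2} \sqrt{-4} \left(2 + 1^{2} - 2\right) - 3 = \sqrt{2} \cdot 2 i \left(2 + 1 - 2\right) - 3 = 2 i \sqrt{2} \cdot 1 - 3 = 2 i \sqrt{2} - 3 = -3 + 2 i \sqrt{2} \approx -3.0 + 2.8284 i$)
$\left(W + k\right)^{2} = \left(-6 - \left(3 - 2 i \sqrt{2}\right)\right)^{2} = \left(-9 + 2 i \sqrt{2}\right)^{2}$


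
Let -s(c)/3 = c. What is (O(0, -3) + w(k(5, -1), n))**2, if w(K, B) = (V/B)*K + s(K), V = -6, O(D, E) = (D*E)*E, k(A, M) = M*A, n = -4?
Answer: 225/4 ≈ 56.250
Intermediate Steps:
k(A, M) = A*M
O(D, E) = D*E**2
s(c) = -3*c
w(K, B) = -3*K - 6*K/B (w(K, B) = (-6/B)*K - 3*K = -6*K/B - 3*K = -3*K - 6*K/B)
(O(0, -3) + w(k(5, -1), n))**2 = (0*(-3)**2 + 3*(5*(-1))*(-2 - 1*(-4))/(-4))**2 = (0*9 + 3*(-5)*(-1/4)*(-2 + 4))**2 = (0 + 3*(-5)*(-1/4)*2)**2 = (0 + 15/2)**2 = (15/2)**2 = 225/4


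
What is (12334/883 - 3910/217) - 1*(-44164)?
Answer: 8461532152/191611 ≈ 44160.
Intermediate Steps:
(12334/883 - 3910/217) - 1*(-44164) = (12334*(1/883) - 3910*1/217) + 44164 = (12334/883 - 3910/217) + 44164 = -776052/191611 + 44164 = 8461532152/191611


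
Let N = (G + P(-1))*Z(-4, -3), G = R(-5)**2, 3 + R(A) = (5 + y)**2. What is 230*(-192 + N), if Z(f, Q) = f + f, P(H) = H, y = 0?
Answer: -932880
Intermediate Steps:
R(A) = 22 (R(A) = -3 + (5 + 0)**2 = -3 + 5**2 = -3 + 25 = 22)
Z(f, Q) = 2*f
G = 484 (G = 22**2 = 484)
N = -3864 (N = (484 - 1)*(2*(-4)) = 483*(-8) = -3864)
230*(-192 + N) = 230*(-192 - 3864) = 230*(-4056) = -932880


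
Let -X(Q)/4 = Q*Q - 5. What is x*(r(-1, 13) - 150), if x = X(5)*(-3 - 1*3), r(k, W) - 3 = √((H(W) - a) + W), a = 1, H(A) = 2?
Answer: -70560 + 480*√14 ≈ -68764.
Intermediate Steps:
X(Q) = 20 - 4*Q² (X(Q) = -4*(Q*Q - 5) = -4*(Q² - 5) = -4*(-5 + Q²) = 20 - 4*Q²)
r(k, W) = 3 + √(1 + W) (r(k, W) = 3 + √((2 - 1*1) + W) = 3 + √((2 - 1) + W) = 3 + √(1 + W))
x = 480 (x = (20 - 4*5²)*(-3 - 1*3) = (20 - 4*25)*(-3 - 3) = (20 - 100)*(-6) = -80*(-6) = 480)
x*(r(-1, 13) - 150) = 480*((3 + √(1 + 13)) - 150) = 480*((3 + √14) - 150) = 480*(-147 + √14) = -70560 + 480*√14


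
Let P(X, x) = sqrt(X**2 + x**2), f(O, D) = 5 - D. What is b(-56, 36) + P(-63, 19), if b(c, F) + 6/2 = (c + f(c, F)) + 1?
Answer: -89 + sqrt(4330) ≈ -23.197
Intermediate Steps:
b(c, F) = 3 + c - F (b(c, F) = -3 + ((c + (5 - F)) + 1) = -3 + ((5 + c - F) + 1) = -3 + (6 + c - F) = 3 + c - F)
b(-56, 36) + P(-63, 19) = (3 - 56 - 1*36) + sqrt((-63)**2 + 19**2) = (3 - 56 - 36) + sqrt(3969 + 361) = -89 + sqrt(4330)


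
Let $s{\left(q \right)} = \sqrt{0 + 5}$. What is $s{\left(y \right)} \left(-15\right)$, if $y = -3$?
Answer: $- 15 \sqrt{5} \approx -33.541$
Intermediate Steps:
$s{\left(q \right)} = \sqrt{5}$
$s{\left(y \right)} \left(-15\right) = \sqrt{5} \left(-15\right) = - 15 \sqrt{5}$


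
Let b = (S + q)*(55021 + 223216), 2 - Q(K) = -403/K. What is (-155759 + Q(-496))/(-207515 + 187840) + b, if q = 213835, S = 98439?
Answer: 1094070790470981/12592 ≈ 8.6886e+10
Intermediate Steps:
Q(K) = 2 + 403/K (Q(K) = 2 - (-403)/K = 2 + 403/K)
b = 86886180938 (b = (98439 + 213835)*(55021 + 223216) = 312274*278237 = 86886180938)
(-155759 + Q(-496))/(-207515 + 187840) + b = (-155759 + (2 + 403/(-496)))/(-207515 + 187840) + 86886180938 = (-155759 + (2 + 403*(-1/496)))/(-19675) + 86886180938 = (-155759 + (2 - 13/16))*(-1/19675) + 86886180938 = (-155759 + 19/16)*(-1/19675) + 86886180938 = -2492125/16*(-1/19675) + 86886180938 = 99685/12592 + 86886180938 = 1094070790470981/12592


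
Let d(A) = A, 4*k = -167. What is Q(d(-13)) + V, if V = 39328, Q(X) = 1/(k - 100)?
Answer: 22298972/567 ≈ 39328.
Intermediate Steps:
k = -167/4 (k = (¼)*(-167) = -167/4 ≈ -41.750)
Q(X) = -4/567 (Q(X) = 1/(-167/4 - 100) = 1/(-567/4) = -4/567)
Q(d(-13)) + V = -4/567 + 39328 = 22298972/567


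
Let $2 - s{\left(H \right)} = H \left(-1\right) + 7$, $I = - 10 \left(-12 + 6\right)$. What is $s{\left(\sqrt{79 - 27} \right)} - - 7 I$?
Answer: $415 + 2 \sqrt{13} \approx 422.21$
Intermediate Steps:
$I = 60$ ($I = \left(-10\right) \left(-6\right) = 60$)
$s{\left(H \right)} = -5 + H$ ($s{\left(H \right)} = 2 - \left(H \left(-1\right) + 7\right) = 2 - \left(- H + 7\right) = 2 - \left(7 - H\right) = 2 + \left(-7 + H\right) = -5 + H$)
$s{\left(\sqrt{79 - 27} \right)} - - 7 I = \left(-5 + \sqrt{79 - 27}\right) - \left(-7\right) 60 = \left(-5 + \sqrt{52}\right) - -420 = \left(-5 + 2 \sqrt{13}\right) + 420 = 415 + 2 \sqrt{13}$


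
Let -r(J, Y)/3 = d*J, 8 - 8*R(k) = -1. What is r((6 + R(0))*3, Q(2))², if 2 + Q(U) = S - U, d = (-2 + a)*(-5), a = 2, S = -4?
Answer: 0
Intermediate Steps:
R(k) = 9/8 (R(k) = 1 - ⅛*(-1) = 1 + ⅛ = 9/8)
d = 0 (d = (-2 + 2)*(-5) = 0*(-5) = 0)
Q(U) = -6 - U (Q(U) = -2 + (-4 - U) = -6 - U)
r(J, Y) = 0 (r(J, Y) = -0*J = -3*0 = 0)
r((6 + R(0))*3, Q(2))² = 0² = 0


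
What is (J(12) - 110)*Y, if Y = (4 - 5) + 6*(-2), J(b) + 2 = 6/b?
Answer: 2899/2 ≈ 1449.5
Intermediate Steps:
J(b) = -2 + 6/b
Y = -13 (Y = -1 - 12 = -13)
(J(12) - 110)*Y = ((-2 + 6/12) - 110)*(-13) = ((-2 + 6*(1/12)) - 110)*(-13) = ((-2 + 1/2) - 110)*(-13) = (-3/2 - 110)*(-13) = -223/2*(-13) = 2899/2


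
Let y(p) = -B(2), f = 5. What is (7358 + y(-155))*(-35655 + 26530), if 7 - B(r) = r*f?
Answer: -67169125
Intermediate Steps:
B(r) = 7 - 5*r (B(r) = 7 - r*5 = 7 - 5*r)
y(p) = 3 (y(p) = -(7 - 5*2) = -(7 - 10) = -1*(-3) = 3)
(7358 + y(-155))*(-35655 + 26530) = (7358 + 3)*(-35655 + 26530) = 7361*(-9125) = -67169125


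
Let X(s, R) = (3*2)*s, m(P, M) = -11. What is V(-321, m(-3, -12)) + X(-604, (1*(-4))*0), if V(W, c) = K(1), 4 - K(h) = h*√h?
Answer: -3621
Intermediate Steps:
K(h) = 4 - h^(3/2) (K(h) = 4 - h*√h = 4 - h^(3/2))
V(W, c) = 3 (V(W, c) = 4 - 1^(3/2) = 4 - 1*1 = 4 - 1 = 3)
X(s, R) = 6*s
V(-321, m(-3, -12)) + X(-604, (1*(-4))*0) = 3 + 6*(-604) = 3 - 3624 = -3621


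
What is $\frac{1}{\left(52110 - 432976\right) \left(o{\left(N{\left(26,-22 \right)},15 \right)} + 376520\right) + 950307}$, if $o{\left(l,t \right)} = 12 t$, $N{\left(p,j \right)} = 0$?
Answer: $- \frac{1}{143471271893} \approx -6.97 \cdot 10^{-12}$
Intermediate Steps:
$\frac{1}{\left(52110 - 432976\right) \left(o{\left(N{\left(26,-22 \right)},15 \right)} + 376520\right) + 950307} = \frac{1}{\left(52110 - 432976\right) \left(12 \cdot 15 + 376520\right) + 950307} = \frac{1}{- 380866 \left(180 + 376520\right) + 950307} = \frac{1}{\left(-380866\right) 376700 + 950307} = \frac{1}{-143472222200 + 950307} = \frac{1}{-143471271893} = - \frac{1}{143471271893}$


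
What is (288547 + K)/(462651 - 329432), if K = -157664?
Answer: 130883/133219 ≈ 0.98246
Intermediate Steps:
(288547 + K)/(462651 - 329432) = (288547 - 157664)/(462651 - 329432) = 130883/133219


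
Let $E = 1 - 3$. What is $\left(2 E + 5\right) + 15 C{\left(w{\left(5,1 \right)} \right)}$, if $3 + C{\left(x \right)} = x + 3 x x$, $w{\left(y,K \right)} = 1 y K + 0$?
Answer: $1156$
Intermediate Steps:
$E = -2$ ($E = 1 - 3 = -2$)
$w{\left(y,K \right)} = K y$ ($w{\left(y,K \right)} = y K + 0 = K y + 0 = K y$)
$C{\left(x \right)} = -3 + x + 3 x^{2}$ ($C{\left(x \right)} = -3 + \left(x + 3 x x\right) = -3 + \left(x + 3 x^{2}\right) = -3 + x + 3 x^{2}$)
$\left(2 E + 5\right) + 15 C{\left(w{\left(5,1 \right)} \right)} = \left(2 \left(-2\right) + 5\right) + 15 \left(-3 + 1 \cdot 5 + 3 \left(1 \cdot 5\right)^{2}\right) = \left(-4 + 5\right) + 15 \left(-3 + 5 + 3 \cdot 5^{2}\right) = 1 + 15 \left(-3 + 5 + 3 \cdot 25\right) = 1 + 15 \left(-3 + 5 + 75\right) = 1 + 15 \cdot 77 = 1 + 1155 = 1156$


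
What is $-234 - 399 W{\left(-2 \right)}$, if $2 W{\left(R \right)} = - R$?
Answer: $-633$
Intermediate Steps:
$W{\left(R \right)} = - \frac{R}{2}$ ($W{\left(R \right)} = \frac{\left(-1\right) R}{2} = - \frac{R}{2}$)
$-234 - 399 W{\left(-2 \right)} = -234 - 399 \left(\left(- \frac{1}{2}\right) \left(-2\right)\right) = -234 - 399 = -633$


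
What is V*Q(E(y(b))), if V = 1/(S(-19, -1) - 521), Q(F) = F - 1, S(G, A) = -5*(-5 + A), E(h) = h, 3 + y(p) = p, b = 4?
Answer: 0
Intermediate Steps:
y(p) = -3 + p
S(G, A) = 25 - 5*A
Q(F) = -1 + F
V = -1/491 (V = 1/((25 - 5*(-1)) - 521) = 1/((25 + 5) - 521) = 1/(30 - 521) = 1/(-491) = -1/491 ≈ -0.0020367)
V*Q(E(y(b))) = -(-1 + (-3 + 4))/491 = -(-1 + 1)/491 = -1/491*0 = 0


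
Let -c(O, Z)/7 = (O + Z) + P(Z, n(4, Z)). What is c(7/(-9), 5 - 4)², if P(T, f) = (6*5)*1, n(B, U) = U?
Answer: 3625216/81 ≈ 44756.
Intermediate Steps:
P(T, f) = 30 (P(T, f) = 30*1 = 30)
c(O, Z) = -210 - 7*O - 7*Z (c(O, Z) = -7*((O + Z) + 30) = -7*(30 + O + Z) = -210 - 7*O - 7*Z)
c(7/(-9), 5 - 4)² = (-210 - 49/(-9) - 7*(5 - 4))² = (-210 - 49*(-1)/9 - 7*1)² = (-210 - 7*(-7/9) - 7)² = (-210 + 49/9 - 7)² = (-1904/9)² = 3625216/81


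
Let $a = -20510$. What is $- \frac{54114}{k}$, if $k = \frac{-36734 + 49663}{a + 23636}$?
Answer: $- \frac{169160364}{12929} \approx -13084.0$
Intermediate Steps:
$k = \frac{12929}{3126}$ ($k = \frac{-36734 + 49663}{-20510 + 23636} = \frac{12929}{3126} \approx 4.136$)
$- \frac{54114}{k} = - \frac{54114}{\frac{12929}{3126}} = \left(-54114\right) \frac{3126}{12929} = - \frac{169160364}{12929}$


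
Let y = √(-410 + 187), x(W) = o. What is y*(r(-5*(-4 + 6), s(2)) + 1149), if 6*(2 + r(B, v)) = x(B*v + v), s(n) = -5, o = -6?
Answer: 1146*I*√223 ≈ 17113.0*I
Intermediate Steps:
x(W) = -6
r(B, v) = -3 (r(B, v) = -2 + (⅙)*(-6) = -2 - 1 = -3)
y = I*√223 (y = √(-223) = I*√223 ≈ 14.933*I)
y*(r(-5*(-4 + 6), s(2)) + 1149) = (I*√223)*(-3 + 1149) = (I*√223)*1146 = 1146*I*√223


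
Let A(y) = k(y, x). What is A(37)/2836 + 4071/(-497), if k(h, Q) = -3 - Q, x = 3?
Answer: -5774169/704746 ≈ -8.1933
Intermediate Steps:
A(y) = -6 (A(y) = -3 - 1*3 = -3 - 3 = -6)
A(37)/2836 + 4071/(-497) = -6/2836 + 4071/(-497) = -6*1/2836 + 4071*(-1/497) = -3/1418 - 4071/497 = -5774169/704746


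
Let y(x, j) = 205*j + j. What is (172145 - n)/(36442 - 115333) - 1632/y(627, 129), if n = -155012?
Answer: -1470436705/349408239 ≈ -4.2084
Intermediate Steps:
y(x, j) = 206*j
(172145 - n)/(36442 - 115333) - 1632/y(627, 129) = (172145 - 1*(-155012))/(36442 - 115333) - 1632/(206*129) = (172145 + 155012)/(-78891) - 1632/26574 = 327157*(-1/78891) - 1632*1/26574 = -327157/78891 - 272/4429 = -1470436705/349408239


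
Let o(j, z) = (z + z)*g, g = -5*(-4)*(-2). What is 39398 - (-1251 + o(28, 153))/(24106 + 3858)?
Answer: 1101739163/27964 ≈ 39399.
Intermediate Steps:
g = -40 (g = 20*(-2) = -40)
o(j, z) = -80*z (o(j, z) = (z + z)*(-40) = (2*z)*(-40) = -80*z)
39398 - (-1251 + o(28, 153))/(24106 + 3858) = 39398 - (-1251 - 80*153)/(24106 + 3858) = 39398 - (-1251 - 12240)/27964 = 39398 - (-13491)/27964 = 39398 - 1*(-13491/27964) = 39398 + 13491/27964 = 1101739163/27964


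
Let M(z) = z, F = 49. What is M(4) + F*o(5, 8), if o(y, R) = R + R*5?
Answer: 2356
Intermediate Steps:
o(y, R) = 6*R (o(y, R) = R + 5*R = 6*R)
M(4) + F*o(5, 8) = 4 + 49*(6*8) = 4 + 49*48 = 4 + 2352 = 2356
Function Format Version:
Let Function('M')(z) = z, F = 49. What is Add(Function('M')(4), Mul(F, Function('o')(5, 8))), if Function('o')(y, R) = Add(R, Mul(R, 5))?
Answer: 2356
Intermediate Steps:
Function('o')(y, R) = Mul(6, R) (Function('o')(y, R) = Add(R, Mul(5, R)) = Mul(6, R))
Add(Function('M')(4), Mul(F, Function('o')(5, 8))) = Add(4, Mul(49, Mul(6, 8))) = Add(4, Mul(49, 48)) = Add(4, 2352) = 2356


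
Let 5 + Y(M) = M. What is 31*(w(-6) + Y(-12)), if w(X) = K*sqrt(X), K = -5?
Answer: -527 - 155*I*sqrt(6) ≈ -527.0 - 379.67*I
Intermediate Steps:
Y(M) = -5 + M
w(X) = -5*sqrt(X)
31*(w(-6) + Y(-12)) = 31*(-5*I*sqrt(6) + (-5 - 12)) = 31*(-5*I*sqrt(6) - 17) = 31*(-17 - 5*I*sqrt(6)) = -527 - 155*I*sqrt(6)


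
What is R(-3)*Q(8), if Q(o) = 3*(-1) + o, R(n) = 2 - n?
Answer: 25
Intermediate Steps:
Q(o) = -3 + o
R(-3)*Q(8) = (2 - 1*(-3))*(-3 + 8) = (2 + 3)*5 = 5*5 = 25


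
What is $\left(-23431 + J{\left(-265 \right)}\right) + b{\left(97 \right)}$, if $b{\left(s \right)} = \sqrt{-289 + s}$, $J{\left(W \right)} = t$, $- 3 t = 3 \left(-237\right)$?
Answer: $-23194 + 8 i \sqrt{3} \approx -23194.0 + 13.856 i$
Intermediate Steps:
$t = 237$ ($t = - \frac{3 \left(-237\right)}{3} = \left(- \frac{1}{3}\right) \left(-711\right) = 237$)
$J{\left(W \right)} = 237$
$\left(-23431 + J{\left(-265 \right)}\right) + b{\left(97 \right)} = \left(-23431 + 237\right) + \sqrt{-289 + 97} = -23194 + \sqrt{-192} = -23194 + 8 i \sqrt{3}$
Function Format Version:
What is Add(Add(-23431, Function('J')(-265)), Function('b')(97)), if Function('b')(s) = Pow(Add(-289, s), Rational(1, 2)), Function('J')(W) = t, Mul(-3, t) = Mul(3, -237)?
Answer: Add(-23194, Mul(8, I, Pow(3, Rational(1, 2)))) ≈ Add(-23194., Mul(13.856, I))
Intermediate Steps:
t = 237 (t = Mul(Rational(-1, 3), Mul(3, -237)) = Mul(Rational(-1, 3), -711) = 237)
Function('J')(W) = 237
Add(Add(-23431, Function('J')(-265)), Function('b')(97)) = Add(Add(-23431, 237), Pow(Add(-289, 97), Rational(1, 2))) = Add(-23194, Pow(-192, Rational(1, 2))) = Add(-23194, Mul(8, I, Pow(3, Rational(1, 2))))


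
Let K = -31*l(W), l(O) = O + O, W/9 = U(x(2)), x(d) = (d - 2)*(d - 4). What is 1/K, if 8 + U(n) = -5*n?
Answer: 1/4464 ≈ 0.00022401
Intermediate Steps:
x(d) = (-4 + d)*(-2 + d) (x(d) = (-2 + d)*(-4 + d) = (-4 + d)*(-2 + d))
U(n) = -8 - 5*n
W = -72 (W = 9*(-8 - 5*(8 + 2² - 6*2)) = 9*(-8 - 5*(8 + 4 - 12)) = 9*(-8 - 5*0) = 9*(-8 + 0) = 9*(-8) = -72)
l(O) = 2*O
K = 4464 (K = -62*(-72) = -31*(-144) = 4464)
1/K = 1/4464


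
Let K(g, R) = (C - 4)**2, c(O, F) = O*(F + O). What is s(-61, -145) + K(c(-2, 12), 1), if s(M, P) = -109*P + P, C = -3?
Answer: 15709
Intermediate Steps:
s(M, P) = -108*P
K(g, R) = 49 (K(g, R) = (-3 - 4)**2 = (-7)**2 = 49)
s(-61, -145) + K(c(-2, 12), 1) = -108*(-145) + 49 = 15660 + 49 = 15709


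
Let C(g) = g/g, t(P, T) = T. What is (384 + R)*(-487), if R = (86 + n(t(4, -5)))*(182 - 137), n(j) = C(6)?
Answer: -2093613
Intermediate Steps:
C(g) = 1
n(j) = 1
R = 3915 (R = (86 + 1)*(182 - 137) = 87*45 = 3915)
(384 + R)*(-487) = (384 + 3915)*(-487) = 4299*(-487) = -2093613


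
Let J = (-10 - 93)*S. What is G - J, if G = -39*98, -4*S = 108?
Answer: -6603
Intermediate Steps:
S = -27 (S = -¼*108 = -27)
G = -3822
J = 2781 (J = (-10 - 93)*(-27) = -103*(-27) = 2781)
G - J = -3822 - 1*2781 = -3822 - 2781 = -6603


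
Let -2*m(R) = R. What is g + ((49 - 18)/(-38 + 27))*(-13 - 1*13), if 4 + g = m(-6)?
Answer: 795/11 ≈ 72.273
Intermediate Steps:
m(R) = -R/2
g = -1 (g = -4 - ½*(-6) = -4 + 3 = -1)
g + ((49 - 18)/(-38 + 27))*(-13 - 1*13) = -1 + ((49 - 18)/(-38 + 27))*(-13 - 1*13) = -1 + (31/(-11))*(-13 - 13) = -1 + (31*(-1/11))*(-26) = -1 - 31/11*(-26) = -1 + 806/11 = 795/11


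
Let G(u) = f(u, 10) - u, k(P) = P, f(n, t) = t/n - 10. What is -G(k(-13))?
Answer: -29/13 ≈ -2.2308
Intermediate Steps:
f(n, t) = -10 + t/n (f(n, t) = t/n - 10 = -10 + t/n)
G(u) = -10 - u + 10/u (G(u) = (-10 + 10/u) - u = -10 - u + 10/u)
-G(k(-13)) = -(-10 - 1*(-13) + 10/(-13)) = -(-10 + 13 + 10*(-1/13)) = -(-10 + 13 - 10/13) = -1*29/13 = -29/13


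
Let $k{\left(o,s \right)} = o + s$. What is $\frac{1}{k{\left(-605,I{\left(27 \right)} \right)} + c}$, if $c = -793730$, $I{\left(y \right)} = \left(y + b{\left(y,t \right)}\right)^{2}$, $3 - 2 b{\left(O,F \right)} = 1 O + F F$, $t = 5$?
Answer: $- \frac{4}{3177315} \approx -1.2589 \cdot 10^{-6}$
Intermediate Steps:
$b{\left(O,F \right)} = \frac{3}{2} - \frac{O}{2} - \frac{F^{2}}{2}$ ($b{\left(O,F \right)} = \frac{3}{2} - \frac{1 O + F F}{2} = \frac{3}{2} - \frac{O + F^{2}}{2} = \frac{3}{2} - \left(\frac{O}{2} + \frac{F^{2}}{2}\right) = \frac{3}{2} - \frac{O}{2} - \frac{F^{2}}{2}$)
$I{\left(y \right)} = \left(-11 + \frac{y}{2}\right)^{2}$ ($I{\left(y \right)} = \left(y - \left(- \frac{3}{2} + \frac{25}{2} + \frac{y}{2}\right)\right)^{2} = \left(y - \left(11 + \frac{y}{2}\right)\right)^{2} = \left(-11 + \frac{y}{2}\right)^{2}$)
$\frac{1}{k{\left(-605,I{\left(27 \right)} \right)} + c} = \frac{1}{\left(-605 + \frac{\left(-22 + 27\right)^{2}}{4}\right) - 793730} = \frac{1}{\left(-605 + \frac{5^{2}}{4}\right) - 793730} = \frac{1}{\left(-605 + \frac{1}{4} \cdot 25\right) - 793730} = \frac{1}{\left(-605 + \frac{25}{4}\right) - 793730} = \frac{1}{- \frac{2395}{4} - 793730} = \frac{1}{- \frac{3177315}{4}} = - \frac{4}{3177315}$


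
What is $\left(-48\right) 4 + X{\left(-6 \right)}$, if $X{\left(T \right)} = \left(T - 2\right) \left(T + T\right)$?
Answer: $-96$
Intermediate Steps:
$X{\left(T \right)} = 2 T \left(-2 + T\right)$ ($X{\left(T \right)} = \left(-2 + T\right) 2 T = 2 T \left(-2 + T\right)$)
$\left(-48\right) 4 + X{\left(-6 \right)} = \left(-48\right) 4 + 2 \left(-6\right) \left(-2 - 6\right) = -192 + 2 \left(-6\right) \left(-8\right) = -192 + 96 = -96$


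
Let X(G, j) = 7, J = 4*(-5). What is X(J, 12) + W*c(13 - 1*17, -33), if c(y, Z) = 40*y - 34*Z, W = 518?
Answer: 498323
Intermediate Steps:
J = -20
c(y, Z) = -34*Z + 40*y
X(J, 12) + W*c(13 - 1*17, -33) = 7 + 518*(-34*(-33) + 40*(13 - 1*17)) = 7 + 518*(1122 + 40*(13 - 17)) = 7 + 518*(1122 + 40*(-4)) = 7 + 518*(1122 - 160) = 7 + 518*962 = 7 + 498316 = 498323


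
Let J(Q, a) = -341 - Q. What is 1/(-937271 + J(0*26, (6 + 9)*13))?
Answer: -1/937612 ≈ -1.0665e-6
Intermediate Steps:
1/(-937271 + J(0*26, (6 + 9)*13)) = 1/(-937271 + (-341 - 0*26)) = 1/(-937271 + (-341 - 1*0)) = 1/(-937271 + (-341 + 0)) = 1/(-937271 - 341) = 1/(-937612) = -1/937612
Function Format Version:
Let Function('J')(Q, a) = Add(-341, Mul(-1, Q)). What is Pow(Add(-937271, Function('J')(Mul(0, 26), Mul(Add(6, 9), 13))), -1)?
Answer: Rational(-1, 937612) ≈ -1.0665e-6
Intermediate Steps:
Pow(Add(-937271, Function('J')(Mul(0, 26), Mul(Add(6, 9), 13))), -1) = Pow(Add(-937271, Add(-341, Mul(-1, Mul(0, 26)))), -1) = Pow(Add(-937271, Add(-341, Mul(-1, 0))), -1) = Pow(Add(-937271, Add(-341, 0)), -1) = Pow(Add(-937271, -341), -1) = Pow(-937612, -1) = Rational(-1, 937612)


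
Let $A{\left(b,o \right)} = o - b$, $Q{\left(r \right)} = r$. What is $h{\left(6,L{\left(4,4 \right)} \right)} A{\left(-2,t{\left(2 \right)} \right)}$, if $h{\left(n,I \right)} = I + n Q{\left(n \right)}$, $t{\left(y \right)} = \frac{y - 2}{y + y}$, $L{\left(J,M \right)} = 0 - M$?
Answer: $64$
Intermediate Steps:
$L{\left(J,M \right)} = - M$
$t{\left(y \right)} = \frac{-2 + y}{2 y}$
$h{\left(n,I \right)} = I + n^{2}$ ($h{\left(n,I \right)} = I + n n = I + n^{2}$)
$h{\left(6,L{\left(4,4 \right)} \right)} A{\left(-2,t{\left(2 \right)} \right)} = \left(\left(-1\right) 4 + 6^{2}\right) \left(\frac{-2 + 2}{2 \cdot 2} - -2\right) = \left(-4 + 36\right) \left(\frac{1}{2} \cdot \frac{1}{2} \cdot 0 + 2\right) = 32 \left(0 + 2\right) = 32 \cdot 2 = 64$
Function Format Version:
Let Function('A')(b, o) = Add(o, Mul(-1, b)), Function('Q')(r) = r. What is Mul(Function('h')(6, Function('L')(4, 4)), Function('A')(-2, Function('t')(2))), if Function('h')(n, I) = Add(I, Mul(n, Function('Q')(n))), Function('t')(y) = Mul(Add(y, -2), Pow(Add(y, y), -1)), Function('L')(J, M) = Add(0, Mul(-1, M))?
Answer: 64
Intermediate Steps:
Function('L')(J, M) = Mul(-1, M)
Function('t')(y) = Mul(Rational(1, 2), Pow(y, -1), Add(-2, y)) (Function('t')(y) = Mul(Add(-2, y), Pow(Mul(2, y), -1)) = Mul(Add(-2, y), Mul(Rational(1, 2), Pow(y, -1))) = Mul(Rational(1, 2), Pow(y, -1), Add(-2, y)))
Function('h')(n, I) = Add(I, Pow(n, 2)) (Function('h')(n, I) = Add(I, Mul(n, n)) = Add(I, Pow(n, 2)))
Mul(Function('h')(6, Function('L')(4, 4)), Function('A')(-2, Function('t')(2))) = Mul(Add(Mul(-1, 4), Pow(6, 2)), Add(Mul(Rational(1, 2), Pow(2, -1), Add(-2, 2)), Mul(-1, -2))) = Mul(Add(-4, 36), Add(Mul(Rational(1, 2), Rational(1, 2), 0), 2)) = Mul(32, Add(0, 2)) = Mul(32, 2) = 64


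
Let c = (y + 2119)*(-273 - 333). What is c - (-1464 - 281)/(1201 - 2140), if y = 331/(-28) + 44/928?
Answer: -973657000735/762468 ≈ -1.2770e+6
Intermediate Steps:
y = -19121/1624 (y = 331*(-1/28) + 44*(1/928) = -331/28 + 11/232 = -19121/1624 ≈ -11.774)
c = -1036906905/812 (c = (-19121/1624 + 2119)*(-273 - 333) = (3422135/1624)*(-606) = -1036906905/812 ≈ -1.2770e+6)
c - (-1464 - 281)/(1201 - 2140) = -1036906905/812 - (-1464 - 281)/(1201 - 2140) = -1036906905/812 - (-1745)/(-939) = -1036906905/812 - (-1745)*(-1)/939 = -1036906905/812 - 1*1745/939 = -1036906905/812 - 1745/939 = -973657000735/762468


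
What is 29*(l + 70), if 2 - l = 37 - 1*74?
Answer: 3161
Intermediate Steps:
l = 39 (l = 2 - (37 - 1*74) = 2 - (37 - 74) = 2 - 1*(-37) = 2 + 37 = 39)
29*(l + 70) = 29*(39 + 70) = 29*109 = 3161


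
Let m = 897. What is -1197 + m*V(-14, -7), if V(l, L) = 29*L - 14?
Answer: -195846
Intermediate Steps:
V(l, L) = -14 + 29*L
-1197 + m*V(-14, -7) = -1197 + 897*(-14 + 29*(-7)) = -1197 + 897*(-14 - 203) = -1197 + 897*(-217) = -1197 - 194649 = -195846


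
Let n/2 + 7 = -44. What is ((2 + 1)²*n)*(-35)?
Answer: 32130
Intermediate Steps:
n = -102 (n = -14 + 2*(-44) = -14 - 88 = -102)
((2 + 1)²*n)*(-35) = ((2 + 1)²*(-102))*(-35) = (3²*(-102))*(-35) = (9*(-102))*(-35) = -918*(-35) = 32130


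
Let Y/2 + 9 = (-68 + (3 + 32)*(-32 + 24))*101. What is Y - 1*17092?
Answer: -87406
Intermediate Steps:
Y = -70314 (Y = -18 + 2*((-68 + (3 + 32)*(-32 + 24))*101) = -18 + 2*((-68 + 35*(-8))*101) = -18 + 2*((-68 - 280)*101) = -18 + 2*(-348*101) = -18 + 2*(-35148) = -18 - 70296 = -70314)
Y - 1*17092 = -70314 - 1*17092 = -70314 - 17092 = -87406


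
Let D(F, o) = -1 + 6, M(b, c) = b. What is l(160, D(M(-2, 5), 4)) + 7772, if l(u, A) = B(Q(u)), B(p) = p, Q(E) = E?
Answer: 7932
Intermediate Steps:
D(F, o) = 5
l(u, A) = u
l(160, D(M(-2, 5), 4)) + 7772 = 160 + 7772 = 7932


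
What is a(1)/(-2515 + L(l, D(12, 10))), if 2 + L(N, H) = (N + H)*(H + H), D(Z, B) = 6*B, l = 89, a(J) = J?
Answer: 1/15363 ≈ 6.5091e-5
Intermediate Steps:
L(N, H) = -2 + 2*H*(H + N) (L(N, H) = -2 + (N + H)*(H + H) = -2 + (H + N)*(2*H) = -2 + 2*H*(H + N))
a(1)/(-2515 + L(l, D(12, 10))) = 1/(-2515 + (-2 + 2*(6*10)² + 2*(6*10)*89)) = 1/(-2515 + (-2 + 2*60² + 2*60*89)) = 1/(-2515 + (-2 + 2*3600 + 10680)) = 1/(-2515 + (-2 + 7200 + 10680)) = 1/(-2515 + 17878) = 1/15363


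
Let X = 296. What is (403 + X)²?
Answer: 488601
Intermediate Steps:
(403 + X)² = (403 + 296)² = 699² = 488601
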